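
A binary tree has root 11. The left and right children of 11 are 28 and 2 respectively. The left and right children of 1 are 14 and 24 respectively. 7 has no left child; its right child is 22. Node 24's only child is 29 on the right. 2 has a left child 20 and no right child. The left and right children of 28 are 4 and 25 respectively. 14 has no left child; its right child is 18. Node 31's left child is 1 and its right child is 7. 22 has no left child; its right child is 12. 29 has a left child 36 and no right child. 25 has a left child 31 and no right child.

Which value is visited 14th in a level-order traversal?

29

Level-order visits nodes level by level from the root, left to right within each level.
Level 0: 11
Level 1: 28, 2
Level 2: 4, 25, 20
Level 3: 31
Level 4: 1, 7
Level 5: 14, 24, 22
Level 6: 18, 29, 12
Level 7: 36
Full level-order sequence: 11, 28, 2, 4, 25, 20, 31, 1, 7, 14, 24, 22, 18, 29, 12, 36.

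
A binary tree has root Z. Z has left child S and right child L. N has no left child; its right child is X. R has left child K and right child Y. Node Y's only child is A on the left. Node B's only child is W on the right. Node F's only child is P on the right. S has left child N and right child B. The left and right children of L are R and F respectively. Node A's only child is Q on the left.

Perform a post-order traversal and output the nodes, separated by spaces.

Post-order visits the left subtree, then the right subtree, then the node.
At Z: go left to S.
  At S: go left to N.
    At N: no left child.
    At N: go right to X.
      X is a leaf — visit X.
    Visit N.
  At S: go right to B.
    At B: no left child.
    At B: go right to W.
      W is a leaf — visit W.
    Visit B.
  Visit S.
At Z: go right to L.
  At L: go left to R.
    At R: go left to K.
      K is a leaf — visit K.
    At R: go right to Y.
      At Y: go left to A.
        At A: go left to Q.
          Q is a leaf — visit Q.
        At A: no right child.
        Visit A.
      At Y: no right child.
      Visit Y.
    Visit R.
  At L: go right to F.
    At F: no left child.
    At F: go right to P.
      P is a leaf — visit P.
    Visit F.
  Visit L.
Visit Z.

X N W B S K Q A Y R P F L Z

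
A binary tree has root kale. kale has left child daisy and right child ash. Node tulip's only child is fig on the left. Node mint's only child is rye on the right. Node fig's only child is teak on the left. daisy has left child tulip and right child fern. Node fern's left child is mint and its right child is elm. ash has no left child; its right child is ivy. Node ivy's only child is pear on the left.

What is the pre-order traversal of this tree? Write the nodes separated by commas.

Pre-order visits the node, then its left subtree, then its right subtree.
Visit kale.
At kale: go left to daisy.
  Visit daisy.
  At daisy: go left to tulip.
    Visit tulip.
    At tulip: go left to fig.
      Visit fig.
      At fig: go left to teak.
        teak is a leaf — visit teak.
      At fig: no right child.
    At tulip: no right child.
  At daisy: go right to fern.
    Visit fern.
    At fern: go left to mint.
      Visit mint.
      At mint: no left child.
      At mint: go right to rye.
        rye is a leaf — visit rye.
    At fern: go right to elm.
      elm is a leaf — visit elm.
At kale: go right to ash.
  Visit ash.
  At ash: no left child.
  At ash: go right to ivy.
    Visit ivy.
    At ivy: go left to pear.
      pear is a leaf — visit pear.
    At ivy: no right child.

kale, daisy, tulip, fig, teak, fern, mint, rye, elm, ash, ivy, pear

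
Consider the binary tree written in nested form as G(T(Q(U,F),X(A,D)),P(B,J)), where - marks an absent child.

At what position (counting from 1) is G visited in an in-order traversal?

In-order visits the left subtree, then the node, then the right subtree.
At G: go left to T.
  At T: go left to Q.
    At Q: go left to U.
      U is a leaf — visit U.
    Visit Q.
    At Q: go right to F.
      F is a leaf — visit F.
  Visit T.
  At T: go right to X.
    At X: go left to A.
      A is a leaf — visit A.
    Visit X.
    At X: go right to D.
      D is a leaf — visit D.
Visit G.
At G: go right to P.
  At P: go left to B.
    B is a leaf — visit B.
  Visit P.
  At P: go right to J.
    J is a leaf — visit J.
Full in-order sequence: U, Q, F, T, A, X, D, G, B, P, J.

8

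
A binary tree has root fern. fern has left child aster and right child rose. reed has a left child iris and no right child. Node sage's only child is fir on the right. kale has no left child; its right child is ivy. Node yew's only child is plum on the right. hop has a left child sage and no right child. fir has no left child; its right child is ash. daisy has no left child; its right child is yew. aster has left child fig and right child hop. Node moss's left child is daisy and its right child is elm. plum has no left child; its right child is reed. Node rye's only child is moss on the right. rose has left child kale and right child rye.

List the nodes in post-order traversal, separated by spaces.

Post-order visits the left subtree, then the right subtree, then the node.
At fern: go left to aster.
  At aster: go left to fig.
    fig is a leaf — visit fig.
  At aster: go right to hop.
    At hop: go left to sage.
      At sage: no left child.
      At sage: go right to fir.
        At fir: no left child.
        At fir: go right to ash.
          ash is a leaf — visit ash.
        Visit fir.
      Visit sage.
    At hop: no right child.
    Visit hop.
  Visit aster.
At fern: go right to rose.
  At rose: go left to kale.
    At kale: no left child.
    At kale: go right to ivy.
      ivy is a leaf — visit ivy.
    Visit kale.
  At rose: go right to rye.
    At rye: no left child.
    At rye: go right to moss.
      At moss: go left to daisy.
        At daisy: no left child.
        At daisy: go right to yew.
          At yew: no left child.
          At yew: go right to plum.
            At plum: no left child.
            At plum: go right to reed.
              At reed: go left to iris.
                iris is a leaf — visit iris.
              At reed: no right child.
              Visit reed.
            Visit plum.
          Visit yew.
        Visit daisy.
      At moss: go right to elm.
        elm is a leaf — visit elm.
      Visit moss.
    Visit rye.
  Visit rose.
Visit fern.

fig ash fir sage hop aster ivy kale iris reed plum yew daisy elm moss rye rose fern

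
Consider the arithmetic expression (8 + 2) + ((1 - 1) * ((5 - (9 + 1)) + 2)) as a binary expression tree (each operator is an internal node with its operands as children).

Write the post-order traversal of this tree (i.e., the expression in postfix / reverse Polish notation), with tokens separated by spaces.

Post-order on an expression tree gives postfix notation: for each operator, emit left operand, right operand, then the operator.

8 2 + 1 1 - 5 9 1 + - 2 + * +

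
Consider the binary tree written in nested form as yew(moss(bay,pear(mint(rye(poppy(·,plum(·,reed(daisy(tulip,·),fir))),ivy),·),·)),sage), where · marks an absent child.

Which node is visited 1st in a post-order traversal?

bay

Post-order visits the left subtree, then the right subtree, then the node.
At yew: go left to moss.
  At moss: go left to bay.
    bay is a leaf — visit bay.
  At moss: go right to pear.
    At pear: go left to mint.
      At mint: go left to rye.
        At rye: go left to poppy.
          At poppy: no left child.
          At poppy: go right to plum.
            At plum: no left child.
            At plum: go right to reed.
              At reed: go left to daisy.
                At daisy: go left to tulip.
                  tulip is a leaf — visit tulip.
                At daisy: no right child.
                Visit daisy.
              At reed: go right to fir.
                fir is a leaf — visit fir.
              Visit reed.
            Visit plum.
          Visit poppy.
        At rye: go right to ivy.
          ivy is a leaf — visit ivy.
        Visit rye.
      At mint: no right child.
      Visit mint.
    At pear: no right child.
    Visit pear.
  Visit moss.
At yew: go right to sage.
  sage is a leaf — visit sage.
Visit yew.
Full post-order sequence: bay, tulip, daisy, fir, reed, plum, poppy, ivy, rye, mint, pear, moss, sage, yew.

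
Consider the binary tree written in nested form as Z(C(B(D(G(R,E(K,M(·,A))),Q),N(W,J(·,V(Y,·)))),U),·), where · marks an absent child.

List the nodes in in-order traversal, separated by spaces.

R G K E M A D Q B W N J Y V C U Z

In-order visits the left subtree, then the node, then the right subtree.
At Z: go left to C.
  At C: go left to B.
    At B: go left to D.
      At D: go left to G.
        At G: go left to R.
          R is a leaf — visit R.
        Visit G.
        At G: go right to E.
          At E: go left to K.
            K is a leaf — visit K.
          Visit E.
          At E: go right to M.
            At M: no left child.
            Visit M.
            At M: go right to A.
              A is a leaf — visit A.
      Visit D.
      At D: go right to Q.
        Q is a leaf — visit Q.
    Visit B.
    At B: go right to N.
      At N: go left to W.
        W is a leaf — visit W.
      Visit N.
      At N: go right to J.
        At J: no left child.
        Visit J.
        At J: go right to V.
          At V: go left to Y.
            Y is a leaf — visit Y.
          Visit V.
          At V: no right child.
  Visit C.
  At C: go right to U.
    U is a leaf — visit U.
Visit Z.
At Z: no right child.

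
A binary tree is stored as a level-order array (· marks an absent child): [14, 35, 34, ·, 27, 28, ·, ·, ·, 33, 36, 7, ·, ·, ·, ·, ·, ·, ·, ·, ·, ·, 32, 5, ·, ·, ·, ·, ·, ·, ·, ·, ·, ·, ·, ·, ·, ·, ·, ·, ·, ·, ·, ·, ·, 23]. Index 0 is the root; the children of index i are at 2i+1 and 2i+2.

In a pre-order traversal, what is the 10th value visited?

7

Pre-order visits the node, then its left subtree, then its right subtree.
Visit 14.
At 14: go left to 35.
  Visit 35.
  At 35: no left child.
  At 35: go right to 27.
    Visit 27.
    At 27: go left to 33.
      33 is a leaf — visit 33.
    At 27: go right to 36.
      Visit 36.
      At 36: no left child.
      At 36: go right to 32.
        Visit 32.
        At 32: go left to 23.
          23 is a leaf — visit 23.
        At 32: no right child.
At 14: go right to 34.
  Visit 34.
  At 34: go left to 28.
    Visit 28.
    At 28: go left to 7.
      Visit 7.
      At 7: go left to 5.
        5 is a leaf — visit 5.
      At 7: no right child.
    At 28: no right child.
  At 34: no right child.
Full pre-order sequence: 14, 35, 27, 33, 36, 32, 23, 34, 28, 7, 5.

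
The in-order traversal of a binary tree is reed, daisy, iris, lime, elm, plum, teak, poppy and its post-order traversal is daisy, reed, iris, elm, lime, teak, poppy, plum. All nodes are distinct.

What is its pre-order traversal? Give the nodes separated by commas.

plum, lime, iris, reed, daisy, elm, poppy, teak

The last element of post-order is the root; it splits in-order into left and right subtrees.
Root plum: left subtree has 5 nodes {reed, daisy, iris, lime, elm}, right has 2 {teak, poppy}.
  Root lime: left subtree has 3 nodes {reed, daisy, iris}, right has 1 {elm}.
    Root iris: left subtree has 2 nodes {reed, daisy}, right has 0 { }.
      Root reed: left subtree has 0 nodes { }, right has 1 {daisy}.
  Root poppy: left subtree has 1 node {teak}, right has 0 { }.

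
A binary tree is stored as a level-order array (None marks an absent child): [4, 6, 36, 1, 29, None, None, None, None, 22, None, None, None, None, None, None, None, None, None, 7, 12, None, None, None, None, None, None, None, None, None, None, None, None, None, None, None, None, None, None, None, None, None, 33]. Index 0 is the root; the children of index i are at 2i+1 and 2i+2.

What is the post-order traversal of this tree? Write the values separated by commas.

1, 7, 33, 12, 22, 29, 6, 36, 4

Post-order visits the left subtree, then the right subtree, then the node.
At 4: go left to 6.
  At 6: go left to 1.
    1 is a leaf — visit 1.
  At 6: go right to 29.
    At 29: go left to 22.
      At 22: go left to 7.
        7 is a leaf — visit 7.
      At 22: go right to 12.
        At 12: no left child.
        At 12: go right to 33.
          33 is a leaf — visit 33.
        Visit 12.
      Visit 22.
    At 29: no right child.
    Visit 29.
  Visit 6.
At 4: go right to 36.
  36 is a leaf — visit 36.
Visit 4.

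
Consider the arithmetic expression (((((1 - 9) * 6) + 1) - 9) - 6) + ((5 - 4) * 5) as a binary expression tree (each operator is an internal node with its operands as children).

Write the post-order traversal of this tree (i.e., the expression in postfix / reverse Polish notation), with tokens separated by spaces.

Post-order on an expression tree gives postfix notation: for each operator, emit left operand, right operand, then the operator.

1 9 - 6 * 1 + 9 - 6 - 5 4 - 5 * +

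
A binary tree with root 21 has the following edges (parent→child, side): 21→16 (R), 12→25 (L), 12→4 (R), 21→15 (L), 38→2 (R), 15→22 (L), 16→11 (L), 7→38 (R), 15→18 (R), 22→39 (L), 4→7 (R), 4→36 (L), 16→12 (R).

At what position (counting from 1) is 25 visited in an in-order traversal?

8

In-order visits the left subtree, then the node, then the right subtree.
At 21: go left to 15.
  At 15: go left to 22.
    At 22: go left to 39.
      39 is a leaf — visit 39.
    Visit 22.
    At 22: no right child.
  Visit 15.
  At 15: go right to 18.
    18 is a leaf — visit 18.
Visit 21.
At 21: go right to 16.
  At 16: go left to 11.
    11 is a leaf — visit 11.
  Visit 16.
  At 16: go right to 12.
    At 12: go left to 25.
      25 is a leaf — visit 25.
    Visit 12.
    At 12: go right to 4.
      At 4: go left to 36.
        36 is a leaf — visit 36.
      Visit 4.
      At 4: go right to 7.
        At 7: no left child.
        Visit 7.
        At 7: go right to 38.
          At 38: no left child.
          Visit 38.
          At 38: go right to 2.
            2 is a leaf — visit 2.
Full in-order sequence: 39, 22, 15, 18, 21, 11, 16, 25, 12, 36, 4, 7, 38, 2.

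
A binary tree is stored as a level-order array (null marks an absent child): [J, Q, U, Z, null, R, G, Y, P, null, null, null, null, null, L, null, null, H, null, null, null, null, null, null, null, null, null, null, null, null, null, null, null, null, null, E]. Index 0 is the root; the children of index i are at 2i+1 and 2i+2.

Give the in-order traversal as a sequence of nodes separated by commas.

Y, Z, E, H, P, Q, J, R, U, G, L

In-order visits the left subtree, then the node, then the right subtree.
At J: go left to Q.
  At Q: go left to Z.
    At Z: go left to Y.
      Y is a leaf — visit Y.
    Visit Z.
    At Z: go right to P.
      At P: go left to H.
        At H: go left to E.
          E is a leaf — visit E.
        Visit H.
        At H: no right child.
      Visit P.
      At P: no right child.
  Visit Q.
  At Q: no right child.
Visit J.
At J: go right to U.
  At U: go left to R.
    R is a leaf — visit R.
  Visit U.
  At U: go right to G.
    At G: no left child.
    Visit G.
    At G: go right to L.
      L is a leaf — visit L.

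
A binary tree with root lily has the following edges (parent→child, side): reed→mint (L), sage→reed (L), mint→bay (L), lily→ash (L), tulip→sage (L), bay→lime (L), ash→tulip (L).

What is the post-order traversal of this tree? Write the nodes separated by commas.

lime, bay, mint, reed, sage, tulip, ash, lily

Post-order visits the left subtree, then the right subtree, then the node.
At lily: go left to ash.
  At ash: go left to tulip.
    At tulip: go left to sage.
      At sage: go left to reed.
        At reed: go left to mint.
          At mint: go left to bay.
            At bay: go left to lime.
              lime is a leaf — visit lime.
            At bay: no right child.
            Visit bay.
          At mint: no right child.
          Visit mint.
        At reed: no right child.
        Visit reed.
      At sage: no right child.
      Visit sage.
    At tulip: no right child.
    Visit tulip.
  At ash: no right child.
  Visit ash.
At lily: no right child.
Visit lily.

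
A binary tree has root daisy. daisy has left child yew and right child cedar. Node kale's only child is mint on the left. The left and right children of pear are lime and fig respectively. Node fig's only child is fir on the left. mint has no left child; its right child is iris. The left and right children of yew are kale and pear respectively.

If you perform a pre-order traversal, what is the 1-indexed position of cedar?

Pre-order visits the node, then its left subtree, then its right subtree.
Visit daisy.
At daisy: go left to yew.
  Visit yew.
  At yew: go left to kale.
    Visit kale.
    At kale: go left to mint.
      Visit mint.
      At mint: no left child.
      At mint: go right to iris.
        iris is a leaf — visit iris.
    At kale: no right child.
  At yew: go right to pear.
    Visit pear.
    At pear: go left to lime.
      lime is a leaf — visit lime.
    At pear: go right to fig.
      Visit fig.
      At fig: go left to fir.
        fir is a leaf — visit fir.
      At fig: no right child.
At daisy: go right to cedar.
  cedar is a leaf — visit cedar.
Full pre-order sequence: daisy, yew, kale, mint, iris, pear, lime, fig, fir, cedar.

10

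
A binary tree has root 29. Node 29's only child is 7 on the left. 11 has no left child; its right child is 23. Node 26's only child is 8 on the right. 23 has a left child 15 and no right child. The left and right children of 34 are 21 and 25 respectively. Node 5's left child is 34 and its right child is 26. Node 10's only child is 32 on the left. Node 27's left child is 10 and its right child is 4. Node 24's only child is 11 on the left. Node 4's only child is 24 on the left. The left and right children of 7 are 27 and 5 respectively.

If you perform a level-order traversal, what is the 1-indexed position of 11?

Level-order visits nodes level by level from the root, left to right within each level.
Level 0: 29
Level 1: 7
Level 2: 27, 5
Level 3: 10, 4, 34, 26
Level 4: 32, 24, 21, 25, 8
Level 5: 11
Level 6: 23
Level 7: 15
Full level-order sequence: 29, 7, 27, 5, 10, 4, 34, 26, 32, 24, 21, 25, 8, 11, 23, 15.

14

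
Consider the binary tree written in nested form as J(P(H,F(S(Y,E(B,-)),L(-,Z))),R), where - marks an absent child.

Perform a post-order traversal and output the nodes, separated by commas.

Post-order visits the left subtree, then the right subtree, then the node.
At J: go left to P.
  At P: go left to H.
    H is a leaf — visit H.
  At P: go right to F.
    At F: go left to S.
      At S: go left to Y.
        Y is a leaf — visit Y.
      At S: go right to E.
        At E: go left to B.
          B is a leaf — visit B.
        At E: no right child.
        Visit E.
      Visit S.
    At F: go right to L.
      At L: no left child.
      At L: go right to Z.
        Z is a leaf — visit Z.
      Visit L.
    Visit F.
  Visit P.
At J: go right to R.
  R is a leaf — visit R.
Visit J.

H, Y, B, E, S, Z, L, F, P, R, J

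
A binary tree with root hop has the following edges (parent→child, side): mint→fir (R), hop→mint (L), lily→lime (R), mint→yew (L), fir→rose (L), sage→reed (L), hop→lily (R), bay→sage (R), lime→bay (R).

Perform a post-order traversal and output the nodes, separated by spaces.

Post-order visits the left subtree, then the right subtree, then the node.
At hop: go left to mint.
  At mint: go left to yew.
    yew is a leaf — visit yew.
  At mint: go right to fir.
    At fir: go left to rose.
      rose is a leaf — visit rose.
    At fir: no right child.
    Visit fir.
  Visit mint.
At hop: go right to lily.
  At lily: no left child.
  At lily: go right to lime.
    At lime: no left child.
    At lime: go right to bay.
      At bay: no left child.
      At bay: go right to sage.
        At sage: go left to reed.
          reed is a leaf — visit reed.
        At sage: no right child.
        Visit sage.
      Visit bay.
    Visit lime.
  Visit lily.
Visit hop.

yew rose fir mint reed sage bay lime lily hop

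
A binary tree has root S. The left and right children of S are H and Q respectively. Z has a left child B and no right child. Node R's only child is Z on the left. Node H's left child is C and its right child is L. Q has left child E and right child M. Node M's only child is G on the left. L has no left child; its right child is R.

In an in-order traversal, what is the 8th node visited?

In-order visits the left subtree, then the node, then the right subtree.
At S: go left to H.
  At H: go left to C.
    C is a leaf — visit C.
  Visit H.
  At H: go right to L.
    At L: no left child.
    Visit L.
    At L: go right to R.
      At R: go left to Z.
        At Z: go left to B.
          B is a leaf — visit B.
        Visit Z.
        At Z: no right child.
      Visit R.
      At R: no right child.
Visit S.
At S: go right to Q.
  At Q: go left to E.
    E is a leaf — visit E.
  Visit Q.
  At Q: go right to M.
    At M: go left to G.
      G is a leaf — visit G.
    Visit M.
    At M: no right child.
Full in-order sequence: C, H, L, B, Z, R, S, E, Q, G, M.

E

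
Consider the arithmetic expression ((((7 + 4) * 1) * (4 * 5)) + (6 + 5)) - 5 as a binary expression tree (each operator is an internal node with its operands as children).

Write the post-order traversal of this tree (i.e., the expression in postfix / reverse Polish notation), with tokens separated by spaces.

Post-order on an expression tree gives postfix notation: for each operator, emit left operand, right operand, then the operator.

7 4 + 1 * 4 5 * * 6 5 + + 5 -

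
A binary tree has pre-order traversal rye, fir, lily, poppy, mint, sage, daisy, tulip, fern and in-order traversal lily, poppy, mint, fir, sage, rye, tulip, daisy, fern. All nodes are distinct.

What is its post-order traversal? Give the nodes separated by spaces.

The first element of pre-order is the root; it splits in-order into left and right subtrees.
Root rye: left subtree has 5 nodes {lily, poppy, mint, fir, sage}, right has 3 {tulip, daisy, fern}.
  Root fir: left subtree has 3 nodes {lily, poppy, mint}, right has 1 {sage}.
    Root lily: left subtree has 0 nodes { }, right has 2 {poppy, mint}.
      Root poppy: left subtree has 0 nodes { }, right has 1 {mint}.
  Root daisy: left subtree has 1 node {tulip}, right has 1 {fern}.

mint poppy lily sage fir tulip fern daisy rye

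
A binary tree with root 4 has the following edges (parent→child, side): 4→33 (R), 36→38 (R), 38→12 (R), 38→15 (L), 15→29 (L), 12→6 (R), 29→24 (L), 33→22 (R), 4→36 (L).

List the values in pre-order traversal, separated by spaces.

Pre-order visits the node, then its left subtree, then its right subtree.
Visit 4.
At 4: go left to 36.
  Visit 36.
  At 36: no left child.
  At 36: go right to 38.
    Visit 38.
    At 38: go left to 15.
      Visit 15.
      At 15: go left to 29.
        Visit 29.
        At 29: go left to 24.
          24 is a leaf — visit 24.
        At 29: no right child.
      At 15: no right child.
    At 38: go right to 12.
      Visit 12.
      At 12: no left child.
      At 12: go right to 6.
        6 is a leaf — visit 6.
At 4: go right to 33.
  Visit 33.
  At 33: no left child.
  At 33: go right to 22.
    22 is a leaf — visit 22.

4 36 38 15 29 24 12 6 33 22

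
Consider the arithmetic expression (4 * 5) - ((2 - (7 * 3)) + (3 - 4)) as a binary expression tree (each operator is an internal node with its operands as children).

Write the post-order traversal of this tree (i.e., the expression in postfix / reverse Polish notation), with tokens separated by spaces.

Post-order on an expression tree gives postfix notation: for each operator, emit left operand, right operand, then the operator.

4 5 * 2 7 3 * - 3 4 - + -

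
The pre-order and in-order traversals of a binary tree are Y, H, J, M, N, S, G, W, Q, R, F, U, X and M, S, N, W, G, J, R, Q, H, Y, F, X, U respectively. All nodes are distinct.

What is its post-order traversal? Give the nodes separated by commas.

S, W, G, N, M, R, Q, J, H, X, U, F, Y

The first element of pre-order is the root; it splits in-order into left and right subtrees.
Root Y: left subtree has 9 nodes {M, S, N, W, G, J, R, Q, H}, right has 3 {F, X, U}.
  Root H: left subtree has 8 nodes {M, S, N, W, G, J, R, Q}, right has 0 { }.
    Root J: left subtree has 5 nodes {M, S, N, W, G}, right has 2 {R, Q}.
      Root M: left subtree has 0 nodes { }, right has 4 {S, N, W, G}.
        Root N: left subtree has 1 node {S}, right has 2 {W, G}.
          Root G: left subtree has 1 node {W}, right has 0 { }.
      Root Q: left subtree has 1 node {R}, right has 0 { }.
  Root F: left subtree has 0 nodes { }, right has 2 {X, U}.
    Root U: left subtree has 1 node {X}, right has 0 { }.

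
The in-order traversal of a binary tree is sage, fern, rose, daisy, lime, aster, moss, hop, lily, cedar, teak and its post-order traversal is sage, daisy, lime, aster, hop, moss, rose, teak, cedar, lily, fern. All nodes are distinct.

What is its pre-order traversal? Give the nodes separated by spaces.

The last element of post-order is the root; it splits in-order into left and right subtrees.
Root fern: left subtree has 1 node {sage}, right has 9 {rose, daisy, lime, aster, moss, hop, lily, cedar, teak}.
  Root lily: left subtree has 6 nodes {rose, daisy, lime, aster, moss, hop}, right has 2 {cedar, teak}.
    Root rose: left subtree has 0 nodes { }, right has 5 {daisy, lime, aster, moss, hop}.
      Root moss: left subtree has 3 nodes {daisy, lime, aster}, right has 1 {hop}.
        Root aster: left subtree has 2 nodes {daisy, lime}, right has 0 { }.
          Root lime: left subtree has 1 node {daisy}, right has 0 { }.
    Root cedar: left subtree has 0 nodes { }, right has 1 {teak}.

fern sage lily rose moss aster lime daisy hop cedar teak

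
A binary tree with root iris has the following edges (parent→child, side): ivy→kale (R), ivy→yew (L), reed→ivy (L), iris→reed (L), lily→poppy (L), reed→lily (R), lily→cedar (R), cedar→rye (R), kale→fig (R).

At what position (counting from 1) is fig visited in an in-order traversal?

4

In-order visits the left subtree, then the node, then the right subtree.
At iris: go left to reed.
  At reed: go left to ivy.
    At ivy: go left to yew.
      yew is a leaf — visit yew.
    Visit ivy.
    At ivy: go right to kale.
      At kale: no left child.
      Visit kale.
      At kale: go right to fig.
        fig is a leaf — visit fig.
  Visit reed.
  At reed: go right to lily.
    At lily: go left to poppy.
      poppy is a leaf — visit poppy.
    Visit lily.
    At lily: go right to cedar.
      At cedar: no left child.
      Visit cedar.
      At cedar: go right to rye.
        rye is a leaf — visit rye.
Visit iris.
At iris: no right child.
Full in-order sequence: yew, ivy, kale, fig, reed, poppy, lily, cedar, rye, iris.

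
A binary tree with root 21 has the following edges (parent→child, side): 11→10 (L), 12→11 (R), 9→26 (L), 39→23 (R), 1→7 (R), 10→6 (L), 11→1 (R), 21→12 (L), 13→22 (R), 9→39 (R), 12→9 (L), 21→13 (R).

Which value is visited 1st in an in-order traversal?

26

In-order visits the left subtree, then the node, then the right subtree.
At 21: go left to 12.
  At 12: go left to 9.
    At 9: go left to 26.
      26 is a leaf — visit 26.
    Visit 9.
    At 9: go right to 39.
      At 39: no left child.
      Visit 39.
      At 39: go right to 23.
        23 is a leaf — visit 23.
  Visit 12.
  At 12: go right to 11.
    At 11: go left to 10.
      At 10: go left to 6.
        6 is a leaf — visit 6.
      Visit 10.
      At 10: no right child.
    Visit 11.
    At 11: go right to 1.
      At 1: no left child.
      Visit 1.
      At 1: go right to 7.
        7 is a leaf — visit 7.
Visit 21.
At 21: go right to 13.
  At 13: no left child.
  Visit 13.
  At 13: go right to 22.
    22 is a leaf — visit 22.
Full in-order sequence: 26, 9, 39, 23, 12, 6, 10, 11, 1, 7, 21, 13, 22.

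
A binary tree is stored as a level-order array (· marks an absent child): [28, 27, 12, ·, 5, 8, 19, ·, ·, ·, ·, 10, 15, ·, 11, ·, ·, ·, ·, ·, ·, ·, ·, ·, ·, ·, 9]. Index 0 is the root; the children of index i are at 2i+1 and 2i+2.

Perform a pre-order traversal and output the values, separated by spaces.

Pre-order visits the node, then its left subtree, then its right subtree.
Visit 28.
At 28: go left to 27.
  Visit 27.
  At 27: no left child.
  At 27: go right to 5.
    5 is a leaf — visit 5.
At 28: go right to 12.
  Visit 12.
  At 12: go left to 8.
    Visit 8.
    At 8: go left to 10.
      10 is a leaf — visit 10.
    At 8: go right to 15.
      Visit 15.
      At 15: no left child.
      At 15: go right to 9.
        9 is a leaf — visit 9.
  At 12: go right to 19.
    Visit 19.
    At 19: no left child.
    At 19: go right to 11.
      11 is a leaf — visit 11.

28 27 5 12 8 10 15 9 19 11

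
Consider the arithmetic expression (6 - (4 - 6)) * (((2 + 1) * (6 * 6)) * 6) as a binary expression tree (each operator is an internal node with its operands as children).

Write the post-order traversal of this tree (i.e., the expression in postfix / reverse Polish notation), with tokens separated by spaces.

Post-order on an expression tree gives postfix notation: for each operator, emit left operand, right operand, then the operator.

6 4 6 - - 2 1 + 6 6 * * 6 * *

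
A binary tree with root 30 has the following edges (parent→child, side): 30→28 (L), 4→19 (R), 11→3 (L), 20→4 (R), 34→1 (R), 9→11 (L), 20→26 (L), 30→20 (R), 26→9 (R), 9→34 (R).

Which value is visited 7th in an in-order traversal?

In-order visits the left subtree, then the node, then the right subtree.
At 30: go left to 28.
  28 is a leaf — visit 28.
Visit 30.
At 30: go right to 20.
  At 20: go left to 26.
    At 26: no left child.
    Visit 26.
    At 26: go right to 9.
      At 9: go left to 11.
        At 11: go left to 3.
          3 is a leaf — visit 3.
        Visit 11.
        At 11: no right child.
      Visit 9.
      At 9: go right to 34.
        At 34: no left child.
        Visit 34.
        At 34: go right to 1.
          1 is a leaf — visit 1.
  Visit 20.
  At 20: go right to 4.
    At 4: no left child.
    Visit 4.
    At 4: go right to 19.
      19 is a leaf — visit 19.
Full in-order sequence: 28, 30, 26, 3, 11, 9, 34, 1, 20, 4, 19.

34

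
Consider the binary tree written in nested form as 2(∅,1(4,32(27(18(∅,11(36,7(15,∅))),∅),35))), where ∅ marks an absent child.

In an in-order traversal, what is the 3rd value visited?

In-order visits the left subtree, then the node, then the right subtree.
At 2: no left child.
Visit 2.
At 2: go right to 1.
  At 1: go left to 4.
    4 is a leaf — visit 4.
  Visit 1.
  At 1: go right to 32.
    At 32: go left to 27.
      At 27: go left to 18.
        At 18: no left child.
        Visit 18.
        At 18: go right to 11.
          At 11: go left to 36.
            36 is a leaf — visit 36.
          Visit 11.
          At 11: go right to 7.
            At 7: go left to 15.
              15 is a leaf — visit 15.
            Visit 7.
            At 7: no right child.
      Visit 27.
      At 27: no right child.
    Visit 32.
    At 32: go right to 35.
      35 is a leaf — visit 35.
Full in-order sequence: 2, 4, 1, 18, 36, 11, 15, 7, 27, 32, 35.

1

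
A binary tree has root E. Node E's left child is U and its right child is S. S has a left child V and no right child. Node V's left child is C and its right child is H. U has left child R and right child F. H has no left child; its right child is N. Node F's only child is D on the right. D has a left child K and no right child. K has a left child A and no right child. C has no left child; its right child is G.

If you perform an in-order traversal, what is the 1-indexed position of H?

11

In-order visits the left subtree, then the node, then the right subtree.
At E: go left to U.
  At U: go left to R.
    R is a leaf — visit R.
  Visit U.
  At U: go right to F.
    At F: no left child.
    Visit F.
    At F: go right to D.
      At D: go left to K.
        At K: go left to A.
          A is a leaf — visit A.
        Visit K.
        At K: no right child.
      Visit D.
      At D: no right child.
Visit E.
At E: go right to S.
  At S: go left to V.
    At V: go left to C.
      At C: no left child.
      Visit C.
      At C: go right to G.
        G is a leaf — visit G.
    Visit V.
    At V: go right to H.
      At H: no left child.
      Visit H.
      At H: go right to N.
        N is a leaf — visit N.
  Visit S.
  At S: no right child.
Full in-order sequence: R, U, F, A, K, D, E, C, G, V, H, N, S.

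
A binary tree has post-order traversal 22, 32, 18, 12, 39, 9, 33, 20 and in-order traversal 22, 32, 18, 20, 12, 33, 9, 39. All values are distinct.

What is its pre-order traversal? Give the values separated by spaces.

20 18 32 22 33 12 9 39

The last element of post-order is the root; it splits in-order into left and right subtrees.
Root 20: left subtree has 3 nodes {22, 32, 18}, right has 4 {12, 33, 9, 39}.
  Root 18: left subtree has 2 nodes {22, 32}, right has 0 { }.
    Root 32: left subtree has 1 node {22}, right has 0 { }.
  Root 33: left subtree has 1 node {12}, right has 2 {9, 39}.
    Root 9: left subtree has 0 nodes { }, right has 1 {39}.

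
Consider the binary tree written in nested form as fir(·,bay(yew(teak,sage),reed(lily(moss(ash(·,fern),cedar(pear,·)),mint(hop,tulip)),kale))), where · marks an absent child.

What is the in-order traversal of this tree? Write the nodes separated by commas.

fir, teak, yew, sage, bay, ash, fern, moss, pear, cedar, lily, hop, mint, tulip, reed, kale

In-order visits the left subtree, then the node, then the right subtree.
At fir: no left child.
Visit fir.
At fir: go right to bay.
  At bay: go left to yew.
    At yew: go left to teak.
      teak is a leaf — visit teak.
    Visit yew.
    At yew: go right to sage.
      sage is a leaf — visit sage.
  Visit bay.
  At bay: go right to reed.
    At reed: go left to lily.
      At lily: go left to moss.
        At moss: go left to ash.
          At ash: no left child.
          Visit ash.
          At ash: go right to fern.
            fern is a leaf — visit fern.
        Visit moss.
        At moss: go right to cedar.
          At cedar: go left to pear.
            pear is a leaf — visit pear.
          Visit cedar.
          At cedar: no right child.
      Visit lily.
      At lily: go right to mint.
        At mint: go left to hop.
          hop is a leaf — visit hop.
        Visit mint.
        At mint: go right to tulip.
          tulip is a leaf — visit tulip.
    Visit reed.
    At reed: go right to kale.
      kale is a leaf — visit kale.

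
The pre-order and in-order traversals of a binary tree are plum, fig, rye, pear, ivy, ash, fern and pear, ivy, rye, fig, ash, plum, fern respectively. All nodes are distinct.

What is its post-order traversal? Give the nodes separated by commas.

ivy, pear, rye, ash, fig, fern, plum

The first element of pre-order is the root; it splits in-order into left and right subtrees.
Root plum: left subtree has 5 nodes {pear, ivy, rye, fig, ash}, right has 1 {fern}.
  Root fig: left subtree has 3 nodes {pear, ivy, rye}, right has 1 {ash}.
    Root rye: left subtree has 2 nodes {pear, ivy}, right has 0 { }.
      Root pear: left subtree has 0 nodes { }, right has 1 {ivy}.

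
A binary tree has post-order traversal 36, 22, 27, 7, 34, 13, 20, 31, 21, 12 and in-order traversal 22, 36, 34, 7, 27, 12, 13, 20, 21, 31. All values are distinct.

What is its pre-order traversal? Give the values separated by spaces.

The last element of post-order is the root; it splits in-order into left and right subtrees.
Root 12: left subtree has 5 nodes {22, 36, 34, 7, 27}, right has 4 {13, 20, 21, 31}.
  Root 34: left subtree has 2 nodes {22, 36}, right has 2 {7, 27}.
    Root 22: left subtree has 0 nodes { }, right has 1 {36}.
    Root 7: left subtree has 0 nodes { }, right has 1 {27}.
  Root 21: left subtree has 2 nodes {13, 20}, right has 1 {31}.
    Root 20: left subtree has 1 node {13}, right has 0 { }.

12 34 22 36 7 27 21 20 13 31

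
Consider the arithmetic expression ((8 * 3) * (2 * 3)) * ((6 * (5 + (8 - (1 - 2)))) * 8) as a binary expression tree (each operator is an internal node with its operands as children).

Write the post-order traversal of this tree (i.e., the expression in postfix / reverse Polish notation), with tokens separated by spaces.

Post-order on an expression tree gives postfix notation: for each operator, emit left operand, right operand, then the operator.

8 3 * 2 3 * * 6 5 8 1 2 - - + * 8 * *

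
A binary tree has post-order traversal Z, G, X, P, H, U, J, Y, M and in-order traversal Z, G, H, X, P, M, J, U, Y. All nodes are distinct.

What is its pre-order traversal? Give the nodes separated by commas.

M, H, G, Z, P, X, Y, J, U

The last element of post-order is the root; it splits in-order into left and right subtrees.
Root M: left subtree has 5 nodes {Z, G, H, X, P}, right has 3 {J, U, Y}.
  Root H: left subtree has 2 nodes {Z, G}, right has 2 {X, P}.
    Root G: left subtree has 1 node {Z}, right has 0 { }.
    Root P: left subtree has 1 node {X}, right has 0 { }.
  Root Y: left subtree has 2 nodes {J, U}, right has 0 { }.
    Root J: left subtree has 0 nodes { }, right has 1 {U}.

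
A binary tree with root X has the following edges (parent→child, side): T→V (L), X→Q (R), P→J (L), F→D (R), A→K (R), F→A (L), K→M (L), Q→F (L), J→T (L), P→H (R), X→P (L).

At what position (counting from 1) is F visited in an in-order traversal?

10

In-order visits the left subtree, then the node, then the right subtree.
At X: go left to P.
  At P: go left to J.
    At J: go left to T.
      At T: go left to V.
        V is a leaf — visit V.
      Visit T.
      At T: no right child.
    Visit J.
    At J: no right child.
  Visit P.
  At P: go right to H.
    H is a leaf — visit H.
Visit X.
At X: go right to Q.
  At Q: go left to F.
    At F: go left to A.
      At A: no left child.
      Visit A.
      At A: go right to K.
        At K: go left to M.
          M is a leaf — visit M.
        Visit K.
        At K: no right child.
    Visit F.
    At F: go right to D.
      D is a leaf — visit D.
  Visit Q.
  At Q: no right child.
Full in-order sequence: V, T, J, P, H, X, A, M, K, F, D, Q.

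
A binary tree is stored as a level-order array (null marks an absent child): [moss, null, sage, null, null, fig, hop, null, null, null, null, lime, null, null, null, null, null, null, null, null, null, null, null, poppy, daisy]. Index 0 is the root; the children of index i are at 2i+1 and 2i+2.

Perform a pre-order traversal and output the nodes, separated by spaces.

moss sage fig lime poppy daisy hop

Pre-order visits the node, then its left subtree, then its right subtree.
Visit moss.
At moss: no left child.
At moss: go right to sage.
  Visit sage.
  At sage: go left to fig.
    Visit fig.
    At fig: go left to lime.
      Visit lime.
      At lime: go left to poppy.
        poppy is a leaf — visit poppy.
      At lime: go right to daisy.
        daisy is a leaf — visit daisy.
    At fig: no right child.
  At sage: go right to hop.
    hop is a leaf — visit hop.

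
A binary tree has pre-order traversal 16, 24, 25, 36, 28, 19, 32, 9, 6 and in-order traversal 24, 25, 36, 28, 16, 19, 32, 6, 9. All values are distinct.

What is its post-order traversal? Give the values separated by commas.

The first element of pre-order is the root; it splits in-order into left and right subtrees.
Root 16: left subtree has 4 nodes {24, 25, 36, 28}, right has 4 {19, 32, 6, 9}.
  Root 24: left subtree has 0 nodes { }, right has 3 {25, 36, 28}.
    Root 25: left subtree has 0 nodes { }, right has 2 {36, 28}.
      Root 36: left subtree has 0 nodes { }, right has 1 {28}.
  Root 19: left subtree has 0 nodes { }, right has 3 {32, 6, 9}.
    Root 32: left subtree has 0 nodes { }, right has 2 {6, 9}.
      Root 9: left subtree has 1 node {6}, right has 0 { }.

28, 36, 25, 24, 6, 9, 32, 19, 16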